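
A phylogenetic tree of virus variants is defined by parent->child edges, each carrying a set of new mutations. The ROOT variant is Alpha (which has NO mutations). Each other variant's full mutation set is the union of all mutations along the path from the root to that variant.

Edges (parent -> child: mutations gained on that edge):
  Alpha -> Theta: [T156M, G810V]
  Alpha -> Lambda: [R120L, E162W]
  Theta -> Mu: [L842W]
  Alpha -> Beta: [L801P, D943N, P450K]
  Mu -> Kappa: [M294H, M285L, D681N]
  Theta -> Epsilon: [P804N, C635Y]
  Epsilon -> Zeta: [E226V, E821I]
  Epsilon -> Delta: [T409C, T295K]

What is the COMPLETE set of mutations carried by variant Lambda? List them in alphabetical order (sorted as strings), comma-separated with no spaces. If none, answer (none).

At Alpha: gained [] -> total []
At Lambda: gained ['R120L', 'E162W'] -> total ['E162W', 'R120L']

Answer: E162W,R120L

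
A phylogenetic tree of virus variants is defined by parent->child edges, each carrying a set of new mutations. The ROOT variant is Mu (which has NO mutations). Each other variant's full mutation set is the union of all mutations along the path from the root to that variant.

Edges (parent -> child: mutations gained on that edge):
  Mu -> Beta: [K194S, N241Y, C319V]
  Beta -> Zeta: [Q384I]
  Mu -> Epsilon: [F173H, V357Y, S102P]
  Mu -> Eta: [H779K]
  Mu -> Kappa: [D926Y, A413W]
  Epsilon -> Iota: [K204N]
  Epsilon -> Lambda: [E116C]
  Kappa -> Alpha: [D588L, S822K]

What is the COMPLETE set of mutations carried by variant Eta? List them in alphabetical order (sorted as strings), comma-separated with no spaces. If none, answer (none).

At Mu: gained [] -> total []
At Eta: gained ['H779K'] -> total ['H779K']

Answer: H779K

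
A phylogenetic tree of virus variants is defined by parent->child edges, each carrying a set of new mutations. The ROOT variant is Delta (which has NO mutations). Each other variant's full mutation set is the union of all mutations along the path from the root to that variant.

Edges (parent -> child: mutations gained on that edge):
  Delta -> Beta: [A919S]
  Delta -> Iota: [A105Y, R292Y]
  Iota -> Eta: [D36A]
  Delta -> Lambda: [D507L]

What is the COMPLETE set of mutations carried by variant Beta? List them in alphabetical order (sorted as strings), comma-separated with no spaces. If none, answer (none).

Answer: A919S

Derivation:
At Delta: gained [] -> total []
At Beta: gained ['A919S'] -> total ['A919S']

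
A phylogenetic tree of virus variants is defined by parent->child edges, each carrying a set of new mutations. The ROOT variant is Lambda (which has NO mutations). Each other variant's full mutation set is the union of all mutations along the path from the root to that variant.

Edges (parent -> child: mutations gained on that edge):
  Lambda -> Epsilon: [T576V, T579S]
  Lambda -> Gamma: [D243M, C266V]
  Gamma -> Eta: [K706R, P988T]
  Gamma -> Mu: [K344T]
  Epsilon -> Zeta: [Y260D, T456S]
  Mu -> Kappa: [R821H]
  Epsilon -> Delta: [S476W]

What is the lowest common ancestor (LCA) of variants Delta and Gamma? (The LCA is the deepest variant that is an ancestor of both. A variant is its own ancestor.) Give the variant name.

Path from root to Delta: Lambda -> Epsilon -> Delta
  ancestors of Delta: {Lambda, Epsilon, Delta}
Path from root to Gamma: Lambda -> Gamma
  ancestors of Gamma: {Lambda, Gamma}
Common ancestors: {Lambda}
Walk up from Gamma: Gamma (not in ancestors of Delta), Lambda (in ancestors of Delta)
Deepest common ancestor (LCA) = Lambda

Answer: Lambda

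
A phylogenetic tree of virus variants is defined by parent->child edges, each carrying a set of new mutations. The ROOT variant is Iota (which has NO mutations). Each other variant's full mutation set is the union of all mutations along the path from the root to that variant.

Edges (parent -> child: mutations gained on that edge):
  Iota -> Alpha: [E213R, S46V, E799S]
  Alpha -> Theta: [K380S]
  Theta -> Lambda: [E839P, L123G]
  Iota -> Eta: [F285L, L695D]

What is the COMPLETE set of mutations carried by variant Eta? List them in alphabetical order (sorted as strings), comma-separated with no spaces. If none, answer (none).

Answer: F285L,L695D

Derivation:
At Iota: gained [] -> total []
At Eta: gained ['F285L', 'L695D'] -> total ['F285L', 'L695D']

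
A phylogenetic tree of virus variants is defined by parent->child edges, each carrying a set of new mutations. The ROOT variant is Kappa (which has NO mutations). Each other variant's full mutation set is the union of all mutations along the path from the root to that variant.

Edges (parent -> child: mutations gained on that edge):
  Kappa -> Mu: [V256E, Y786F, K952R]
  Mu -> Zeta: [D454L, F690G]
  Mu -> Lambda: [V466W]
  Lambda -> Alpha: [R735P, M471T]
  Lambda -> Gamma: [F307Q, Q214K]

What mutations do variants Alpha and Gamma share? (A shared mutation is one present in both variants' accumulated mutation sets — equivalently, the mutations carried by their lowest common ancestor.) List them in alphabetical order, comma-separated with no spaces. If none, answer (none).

Answer: K952R,V256E,V466W,Y786F

Derivation:
Accumulating mutations along path to Alpha:
  At Kappa: gained [] -> total []
  At Mu: gained ['V256E', 'Y786F', 'K952R'] -> total ['K952R', 'V256E', 'Y786F']
  At Lambda: gained ['V466W'] -> total ['K952R', 'V256E', 'V466W', 'Y786F']
  At Alpha: gained ['R735P', 'M471T'] -> total ['K952R', 'M471T', 'R735P', 'V256E', 'V466W', 'Y786F']
Mutations(Alpha) = ['K952R', 'M471T', 'R735P', 'V256E', 'V466W', 'Y786F']
Accumulating mutations along path to Gamma:
  At Kappa: gained [] -> total []
  At Mu: gained ['V256E', 'Y786F', 'K952R'] -> total ['K952R', 'V256E', 'Y786F']
  At Lambda: gained ['V466W'] -> total ['K952R', 'V256E', 'V466W', 'Y786F']
  At Gamma: gained ['F307Q', 'Q214K'] -> total ['F307Q', 'K952R', 'Q214K', 'V256E', 'V466W', 'Y786F']
Mutations(Gamma) = ['F307Q', 'K952R', 'Q214K', 'V256E', 'V466W', 'Y786F']
Intersection: ['K952R', 'M471T', 'R735P', 'V256E', 'V466W', 'Y786F'] ∩ ['F307Q', 'K952R', 'Q214K', 'V256E', 'V466W', 'Y786F'] = ['K952R', 'V256E', 'V466W', 'Y786F']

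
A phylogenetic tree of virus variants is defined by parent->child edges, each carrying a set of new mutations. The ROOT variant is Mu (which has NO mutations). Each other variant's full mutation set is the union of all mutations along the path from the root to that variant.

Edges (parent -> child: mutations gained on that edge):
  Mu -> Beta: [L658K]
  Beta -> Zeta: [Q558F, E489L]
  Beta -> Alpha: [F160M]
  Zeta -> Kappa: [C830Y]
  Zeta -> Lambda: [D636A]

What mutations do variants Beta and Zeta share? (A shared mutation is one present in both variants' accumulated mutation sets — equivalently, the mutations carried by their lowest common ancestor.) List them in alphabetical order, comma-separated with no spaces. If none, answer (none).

Answer: L658K

Derivation:
Accumulating mutations along path to Beta:
  At Mu: gained [] -> total []
  At Beta: gained ['L658K'] -> total ['L658K']
Mutations(Beta) = ['L658K']
Accumulating mutations along path to Zeta:
  At Mu: gained [] -> total []
  At Beta: gained ['L658K'] -> total ['L658K']
  At Zeta: gained ['Q558F', 'E489L'] -> total ['E489L', 'L658K', 'Q558F']
Mutations(Zeta) = ['E489L', 'L658K', 'Q558F']
Intersection: ['L658K'] ∩ ['E489L', 'L658K', 'Q558F'] = ['L658K']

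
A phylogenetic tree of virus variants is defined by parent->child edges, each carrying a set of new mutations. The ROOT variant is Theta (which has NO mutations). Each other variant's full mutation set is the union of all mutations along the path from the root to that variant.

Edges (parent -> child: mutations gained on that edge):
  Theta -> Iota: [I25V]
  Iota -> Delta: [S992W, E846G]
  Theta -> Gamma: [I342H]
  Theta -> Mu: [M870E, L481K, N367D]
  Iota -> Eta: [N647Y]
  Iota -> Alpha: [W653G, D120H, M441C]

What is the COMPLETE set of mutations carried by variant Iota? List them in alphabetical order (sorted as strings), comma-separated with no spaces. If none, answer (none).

At Theta: gained [] -> total []
At Iota: gained ['I25V'] -> total ['I25V']

Answer: I25V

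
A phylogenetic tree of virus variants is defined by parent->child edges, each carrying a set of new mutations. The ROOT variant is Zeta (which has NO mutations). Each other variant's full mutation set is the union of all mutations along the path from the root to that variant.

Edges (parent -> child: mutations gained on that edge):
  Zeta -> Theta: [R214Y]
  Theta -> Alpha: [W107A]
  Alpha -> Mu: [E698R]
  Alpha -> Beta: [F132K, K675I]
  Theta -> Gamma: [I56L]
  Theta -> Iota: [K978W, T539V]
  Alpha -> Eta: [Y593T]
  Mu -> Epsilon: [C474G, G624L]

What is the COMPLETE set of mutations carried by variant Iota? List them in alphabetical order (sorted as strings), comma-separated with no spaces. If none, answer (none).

At Zeta: gained [] -> total []
At Theta: gained ['R214Y'] -> total ['R214Y']
At Iota: gained ['K978W', 'T539V'] -> total ['K978W', 'R214Y', 'T539V']

Answer: K978W,R214Y,T539V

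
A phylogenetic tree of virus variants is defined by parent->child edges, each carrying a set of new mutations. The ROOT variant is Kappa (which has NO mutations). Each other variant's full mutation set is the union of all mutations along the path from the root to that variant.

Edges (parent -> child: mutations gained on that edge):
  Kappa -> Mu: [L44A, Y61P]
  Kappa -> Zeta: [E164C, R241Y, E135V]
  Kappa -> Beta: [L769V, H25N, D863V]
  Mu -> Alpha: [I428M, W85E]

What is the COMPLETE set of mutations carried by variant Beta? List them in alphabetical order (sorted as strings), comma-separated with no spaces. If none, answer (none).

Answer: D863V,H25N,L769V

Derivation:
At Kappa: gained [] -> total []
At Beta: gained ['L769V', 'H25N', 'D863V'] -> total ['D863V', 'H25N', 'L769V']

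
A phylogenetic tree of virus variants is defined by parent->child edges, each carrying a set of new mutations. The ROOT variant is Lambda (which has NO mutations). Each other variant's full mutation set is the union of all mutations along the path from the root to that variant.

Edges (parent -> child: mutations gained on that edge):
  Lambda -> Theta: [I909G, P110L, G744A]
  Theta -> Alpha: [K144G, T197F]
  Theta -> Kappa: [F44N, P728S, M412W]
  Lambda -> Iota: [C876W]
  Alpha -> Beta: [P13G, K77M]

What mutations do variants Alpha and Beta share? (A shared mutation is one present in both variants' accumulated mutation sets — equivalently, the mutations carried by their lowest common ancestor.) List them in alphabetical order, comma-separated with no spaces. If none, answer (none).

Accumulating mutations along path to Alpha:
  At Lambda: gained [] -> total []
  At Theta: gained ['I909G', 'P110L', 'G744A'] -> total ['G744A', 'I909G', 'P110L']
  At Alpha: gained ['K144G', 'T197F'] -> total ['G744A', 'I909G', 'K144G', 'P110L', 'T197F']
Mutations(Alpha) = ['G744A', 'I909G', 'K144G', 'P110L', 'T197F']
Accumulating mutations along path to Beta:
  At Lambda: gained [] -> total []
  At Theta: gained ['I909G', 'P110L', 'G744A'] -> total ['G744A', 'I909G', 'P110L']
  At Alpha: gained ['K144G', 'T197F'] -> total ['G744A', 'I909G', 'K144G', 'P110L', 'T197F']
  At Beta: gained ['P13G', 'K77M'] -> total ['G744A', 'I909G', 'K144G', 'K77M', 'P110L', 'P13G', 'T197F']
Mutations(Beta) = ['G744A', 'I909G', 'K144G', 'K77M', 'P110L', 'P13G', 'T197F']
Intersection: ['G744A', 'I909G', 'K144G', 'P110L', 'T197F'] ∩ ['G744A', 'I909G', 'K144G', 'K77M', 'P110L', 'P13G', 'T197F'] = ['G744A', 'I909G', 'K144G', 'P110L', 'T197F']

Answer: G744A,I909G,K144G,P110L,T197F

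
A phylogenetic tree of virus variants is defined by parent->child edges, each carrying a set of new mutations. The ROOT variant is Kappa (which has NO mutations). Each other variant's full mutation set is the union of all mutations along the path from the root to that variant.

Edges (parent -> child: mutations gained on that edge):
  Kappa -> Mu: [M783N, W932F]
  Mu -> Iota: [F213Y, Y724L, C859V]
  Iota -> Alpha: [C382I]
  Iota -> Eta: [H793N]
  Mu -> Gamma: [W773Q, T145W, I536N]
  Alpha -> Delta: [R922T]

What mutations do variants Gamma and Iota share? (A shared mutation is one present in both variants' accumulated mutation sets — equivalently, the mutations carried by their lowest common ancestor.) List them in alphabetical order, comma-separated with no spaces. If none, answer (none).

Answer: M783N,W932F

Derivation:
Accumulating mutations along path to Gamma:
  At Kappa: gained [] -> total []
  At Mu: gained ['M783N', 'W932F'] -> total ['M783N', 'W932F']
  At Gamma: gained ['W773Q', 'T145W', 'I536N'] -> total ['I536N', 'M783N', 'T145W', 'W773Q', 'W932F']
Mutations(Gamma) = ['I536N', 'M783N', 'T145W', 'W773Q', 'W932F']
Accumulating mutations along path to Iota:
  At Kappa: gained [] -> total []
  At Mu: gained ['M783N', 'W932F'] -> total ['M783N', 'W932F']
  At Iota: gained ['F213Y', 'Y724L', 'C859V'] -> total ['C859V', 'F213Y', 'M783N', 'W932F', 'Y724L']
Mutations(Iota) = ['C859V', 'F213Y', 'M783N', 'W932F', 'Y724L']
Intersection: ['I536N', 'M783N', 'T145W', 'W773Q', 'W932F'] ∩ ['C859V', 'F213Y', 'M783N', 'W932F', 'Y724L'] = ['M783N', 'W932F']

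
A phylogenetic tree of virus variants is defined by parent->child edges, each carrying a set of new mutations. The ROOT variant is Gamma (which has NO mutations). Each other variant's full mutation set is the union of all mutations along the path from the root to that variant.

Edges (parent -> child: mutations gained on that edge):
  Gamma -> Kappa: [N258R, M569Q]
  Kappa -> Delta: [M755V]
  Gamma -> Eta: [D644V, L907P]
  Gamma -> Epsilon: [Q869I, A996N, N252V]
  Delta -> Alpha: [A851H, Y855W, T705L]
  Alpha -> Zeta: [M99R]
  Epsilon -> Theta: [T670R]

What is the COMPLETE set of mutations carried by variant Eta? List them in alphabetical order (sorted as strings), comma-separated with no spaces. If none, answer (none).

At Gamma: gained [] -> total []
At Eta: gained ['D644V', 'L907P'] -> total ['D644V', 'L907P']

Answer: D644V,L907P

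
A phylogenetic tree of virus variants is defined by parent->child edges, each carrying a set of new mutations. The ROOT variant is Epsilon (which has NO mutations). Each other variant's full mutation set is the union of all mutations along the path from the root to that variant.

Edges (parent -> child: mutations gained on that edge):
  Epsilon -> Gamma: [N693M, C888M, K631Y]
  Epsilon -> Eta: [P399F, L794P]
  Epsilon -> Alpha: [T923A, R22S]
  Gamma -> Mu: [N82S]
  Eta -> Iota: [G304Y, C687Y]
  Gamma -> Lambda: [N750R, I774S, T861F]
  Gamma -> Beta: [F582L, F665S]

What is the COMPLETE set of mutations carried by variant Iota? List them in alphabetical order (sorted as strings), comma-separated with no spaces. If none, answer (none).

At Epsilon: gained [] -> total []
At Eta: gained ['P399F', 'L794P'] -> total ['L794P', 'P399F']
At Iota: gained ['G304Y', 'C687Y'] -> total ['C687Y', 'G304Y', 'L794P', 'P399F']

Answer: C687Y,G304Y,L794P,P399F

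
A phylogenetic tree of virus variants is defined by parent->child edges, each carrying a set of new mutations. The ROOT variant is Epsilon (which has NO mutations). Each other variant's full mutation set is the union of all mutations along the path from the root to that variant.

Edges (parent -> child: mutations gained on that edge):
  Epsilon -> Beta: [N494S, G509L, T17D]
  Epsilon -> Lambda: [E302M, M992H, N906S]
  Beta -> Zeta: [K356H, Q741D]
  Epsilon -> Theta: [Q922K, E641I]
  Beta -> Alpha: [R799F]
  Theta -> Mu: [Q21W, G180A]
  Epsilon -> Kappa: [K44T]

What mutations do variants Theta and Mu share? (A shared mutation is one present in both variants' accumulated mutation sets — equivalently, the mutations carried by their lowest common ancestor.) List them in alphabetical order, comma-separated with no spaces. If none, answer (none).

Answer: E641I,Q922K

Derivation:
Accumulating mutations along path to Theta:
  At Epsilon: gained [] -> total []
  At Theta: gained ['Q922K', 'E641I'] -> total ['E641I', 'Q922K']
Mutations(Theta) = ['E641I', 'Q922K']
Accumulating mutations along path to Mu:
  At Epsilon: gained [] -> total []
  At Theta: gained ['Q922K', 'E641I'] -> total ['E641I', 'Q922K']
  At Mu: gained ['Q21W', 'G180A'] -> total ['E641I', 'G180A', 'Q21W', 'Q922K']
Mutations(Mu) = ['E641I', 'G180A', 'Q21W', 'Q922K']
Intersection: ['E641I', 'Q922K'] ∩ ['E641I', 'G180A', 'Q21W', 'Q922K'] = ['E641I', 'Q922K']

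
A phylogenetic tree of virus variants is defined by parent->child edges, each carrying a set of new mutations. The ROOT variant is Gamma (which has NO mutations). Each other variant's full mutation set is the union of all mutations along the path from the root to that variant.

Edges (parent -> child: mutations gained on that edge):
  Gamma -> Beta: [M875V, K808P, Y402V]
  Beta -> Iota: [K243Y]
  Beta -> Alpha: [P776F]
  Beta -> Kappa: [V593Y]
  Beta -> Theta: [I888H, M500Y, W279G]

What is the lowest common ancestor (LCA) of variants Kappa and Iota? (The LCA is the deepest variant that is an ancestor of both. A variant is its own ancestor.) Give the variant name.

Path from root to Kappa: Gamma -> Beta -> Kappa
  ancestors of Kappa: {Gamma, Beta, Kappa}
Path from root to Iota: Gamma -> Beta -> Iota
  ancestors of Iota: {Gamma, Beta, Iota}
Common ancestors: {Gamma, Beta}
Walk up from Iota: Iota (not in ancestors of Kappa), Beta (in ancestors of Kappa), Gamma (in ancestors of Kappa)
Deepest common ancestor (LCA) = Beta

Answer: Beta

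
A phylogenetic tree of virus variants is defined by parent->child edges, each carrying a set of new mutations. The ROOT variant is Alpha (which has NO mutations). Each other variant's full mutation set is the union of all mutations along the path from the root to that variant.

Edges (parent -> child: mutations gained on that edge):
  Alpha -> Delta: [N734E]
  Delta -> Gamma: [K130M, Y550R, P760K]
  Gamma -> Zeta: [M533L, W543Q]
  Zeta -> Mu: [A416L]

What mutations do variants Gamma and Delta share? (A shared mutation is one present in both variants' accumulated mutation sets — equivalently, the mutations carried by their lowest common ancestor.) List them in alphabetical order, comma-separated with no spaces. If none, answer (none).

Accumulating mutations along path to Gamma:
  At Alpha: gained [] -> total []
  At Delta: gained ['N734E'] -> total ['N734E']
  At Gamma: gained ['K130M', 'Y550R', 'P760K'] -> total ['K130M', 'N734E', 'P760K', 'Y550R']
Mutations(Gamma) = ['K130M', 'N734E', 'P760K', 'Y550R']
Accumulating mutations along path to Delta:
  At Alpha: gained [] -> total []
  At Delta: gained ['N734E'] -> total ['N734E']
Mutations(Delta) = ['N734E']
Intersection: ['K130M', 'N734E', 'P760K', 'Y550R'] ∩ ['N734E'] = ['N734E']

Answer: N734E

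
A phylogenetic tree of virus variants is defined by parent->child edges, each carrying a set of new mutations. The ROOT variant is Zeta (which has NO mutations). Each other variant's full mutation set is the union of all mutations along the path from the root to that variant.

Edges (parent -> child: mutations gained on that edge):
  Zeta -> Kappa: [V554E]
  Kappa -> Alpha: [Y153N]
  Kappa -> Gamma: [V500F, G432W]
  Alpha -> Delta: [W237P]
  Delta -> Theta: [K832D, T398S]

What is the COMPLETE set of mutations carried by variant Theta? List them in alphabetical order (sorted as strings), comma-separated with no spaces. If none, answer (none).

Answer: K832D,T398S,V554E,W237P,Y153N

Derivation:
At Zeta: gained [] -> total []
At Kappa: gained ['V554E'] -> total ['V554E']
At Alpha: gained ['Y153N'] -> total ['V554E', 'Y153N']
At Delta: gained ['W237P'] -> total ['V554E', 'W237P', 'Y153N']
At Theta: gained ['K832D', 'T398S'] -> total ['K832D', 'T398S', 'V554E', 'W237P', 'Y153N']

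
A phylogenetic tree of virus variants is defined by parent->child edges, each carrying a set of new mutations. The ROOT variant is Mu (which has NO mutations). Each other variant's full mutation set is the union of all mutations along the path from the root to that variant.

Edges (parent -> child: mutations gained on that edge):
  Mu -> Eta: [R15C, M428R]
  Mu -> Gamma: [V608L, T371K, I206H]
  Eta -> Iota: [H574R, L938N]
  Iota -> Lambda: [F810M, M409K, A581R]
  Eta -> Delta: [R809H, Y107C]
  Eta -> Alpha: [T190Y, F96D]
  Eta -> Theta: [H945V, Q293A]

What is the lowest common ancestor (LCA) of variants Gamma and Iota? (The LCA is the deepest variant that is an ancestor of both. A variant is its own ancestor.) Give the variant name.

Answer: Mu

Derivation:
Path from root to Gamma: Mu -> Gamma
  ancestors of Gamma: {Mu, Gamma}
Path from root to Iota: Mu -> Eta -> Iota
  ancestors of Iota: {Mu, Eta, Iota}
Common ancestors: {Mu}
Walk up from Iota: Iota (not in ancestors of Gamma), Eta (not in ancestors of Gamma), Mu (in ancestors of Gamma)
Deepest common ancestor (LCA) = Mu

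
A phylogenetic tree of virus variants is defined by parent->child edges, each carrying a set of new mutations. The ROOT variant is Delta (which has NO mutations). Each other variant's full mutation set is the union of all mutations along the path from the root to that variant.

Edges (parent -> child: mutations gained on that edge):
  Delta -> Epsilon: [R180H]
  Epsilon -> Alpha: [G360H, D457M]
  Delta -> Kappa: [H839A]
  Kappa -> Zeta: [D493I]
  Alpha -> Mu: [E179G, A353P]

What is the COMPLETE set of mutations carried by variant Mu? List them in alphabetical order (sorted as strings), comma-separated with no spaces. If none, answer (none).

Answer: A353P,D457M,E179G,G360H,R180H

Derivation:
At Delta: gained [] -> total []
At Epsilon: gained ['R180H'] -> total ['R180H']
At Alpha: gained ['G360H', 'D457M'] -> total ['D457M', 'G360H', 'R180H']
At Mu: gained ['E179G', 'A353P'] -> total ['A353P', 'D457M', 'E179G', 'G360H', 'R180H']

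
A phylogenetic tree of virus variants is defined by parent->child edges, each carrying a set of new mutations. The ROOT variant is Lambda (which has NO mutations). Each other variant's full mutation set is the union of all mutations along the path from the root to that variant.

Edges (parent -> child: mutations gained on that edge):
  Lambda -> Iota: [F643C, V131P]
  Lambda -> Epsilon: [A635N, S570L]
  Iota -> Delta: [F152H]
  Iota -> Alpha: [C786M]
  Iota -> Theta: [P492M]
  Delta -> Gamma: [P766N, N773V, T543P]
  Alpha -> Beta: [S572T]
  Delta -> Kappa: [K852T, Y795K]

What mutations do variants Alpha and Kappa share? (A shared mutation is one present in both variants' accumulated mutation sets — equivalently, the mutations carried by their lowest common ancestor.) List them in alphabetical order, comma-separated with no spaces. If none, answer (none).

Answer: F643C,V131P

Derivation:
Accumulating mutations along path to Alpha:
  At Lambda: gained [] -> total []
  At Iota: gained ['F643C', 'V131P'] -> total ['F643C', 'V131P']
  At Alpha: gained ['C786M'] -> total ['C786M', 'F643C', 'V131P']
Mutations(Alpha) = ['C786M', 'F643C', 'V131P']
Accumulating mutations along path to Kappa:
  At Lambda: gained [] -> total []
  At Iota: gained ['F643C', 'V131P'] -> total ['F643C', 'V131P']
  At Delta: gained ['F152H'] -> total ['F152H', 'F643C', 'V131P']
  At Kappa: gained ['K852T', 'Y795K'] -> total ['F152H', 'F643C', 'K852T', 'V131P', 'Y795K']
Mutations(Kappa) = ['F152H', 'F643C', 'K852T', 'V131P', 'Y795K']
Intersection: ['C786M', 'F643C', 'V131P'] ∩ ['F152H', 'F643C', 'K852T', 'V131P', 'Y795K'] = ['F643C', 'V131P']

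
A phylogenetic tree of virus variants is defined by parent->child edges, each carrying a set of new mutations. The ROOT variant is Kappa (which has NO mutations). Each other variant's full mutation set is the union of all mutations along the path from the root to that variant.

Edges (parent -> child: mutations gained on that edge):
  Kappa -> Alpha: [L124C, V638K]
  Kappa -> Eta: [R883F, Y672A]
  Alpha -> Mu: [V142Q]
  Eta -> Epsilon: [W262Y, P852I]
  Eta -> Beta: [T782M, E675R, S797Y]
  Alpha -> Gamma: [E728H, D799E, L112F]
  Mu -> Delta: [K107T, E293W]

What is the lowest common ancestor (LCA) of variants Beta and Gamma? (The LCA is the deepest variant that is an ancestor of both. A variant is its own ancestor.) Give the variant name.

Path from root to Beta: Kappa -> Eta -> Beta
  ancestors of Beta: {Kappa, Eta, Beta}
Path from root to Gamma: Kappa -> Alpha -> Gamma
  ancestors of Gamma: {Kappa, Alpha, Gamma}
Common ancestors: {Kappa}
Walk up from Gamma: Gamma (not in ancestors of Beta), Alpha (not in ancestors of Beta), Kappa (in ancestors of Beta)
Deepest common ancestor (LCA) = Kappa

Answer: Kappa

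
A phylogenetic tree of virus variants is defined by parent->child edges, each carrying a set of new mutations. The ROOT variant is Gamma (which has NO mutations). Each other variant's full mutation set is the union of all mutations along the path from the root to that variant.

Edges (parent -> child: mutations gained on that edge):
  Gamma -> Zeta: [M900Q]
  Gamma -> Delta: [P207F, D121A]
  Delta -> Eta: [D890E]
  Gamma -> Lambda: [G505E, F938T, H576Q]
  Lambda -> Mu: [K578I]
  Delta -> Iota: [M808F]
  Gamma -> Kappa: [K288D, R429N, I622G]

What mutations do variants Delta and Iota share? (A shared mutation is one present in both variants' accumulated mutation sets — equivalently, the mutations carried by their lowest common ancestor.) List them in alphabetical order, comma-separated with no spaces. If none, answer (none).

Accumulating mutations along path to Delta:
  At Gamma: gained [] -> total []
  At Delta: gained ['P207F', 'D121A'] -> total ['D121A', 'P207F']
Mutations(Delta) = ['D121A', 'P207F']
Accumulating mutations along path to Iota:
  At Gamma: gained [] -> total []
  At Delta: gained ['P207F', 'D121A'] -> total ['D121A', 'P207F']
  At Iota: gained ['M808F'] -> total ['D121A', 'M808F', 'P207F']
Mutations(Iota) = ['D121A', 'M808F', 'P207F']
Intersection: ['D121A', 'P207F'] ∩ ['D121A', 'M808F', 'P207F'] = ['D121A', 'P207F']

Answer: D121A,P207F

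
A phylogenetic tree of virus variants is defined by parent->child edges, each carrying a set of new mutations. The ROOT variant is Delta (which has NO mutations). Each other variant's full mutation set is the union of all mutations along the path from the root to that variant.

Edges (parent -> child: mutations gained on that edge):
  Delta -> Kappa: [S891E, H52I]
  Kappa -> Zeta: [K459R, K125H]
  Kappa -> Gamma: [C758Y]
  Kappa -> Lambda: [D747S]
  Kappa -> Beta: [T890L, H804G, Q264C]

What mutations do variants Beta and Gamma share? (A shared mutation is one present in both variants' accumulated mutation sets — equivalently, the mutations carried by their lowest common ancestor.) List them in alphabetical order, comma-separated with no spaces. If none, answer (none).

Accumulating mutations along path to Beta:
  At Delta: gained [] -> total []
  At Kappa: gained ['S891E', 'H52I'] -> total ['H52I', 'S891E']
  At Beta: gained ['T890L', 'H804G', 'Q264C'] -> total ['H52I', 'H804G', 'Q264C', 'S891E', 'T890L']
Mutations(Beta) = ['H52I', 'H804G', 'Q264C', 'S891E', 'T890L']
Accumulating mutations along path to Gamma:
  At Delta: gained [] -> total []
  At Kappa: gained ['S891E', 'H52I'] -> total ['H52I', 'S891E']
  At Gamma: gained ['C758Y'] -> total ['C758Y', 'H52I', 'S891E']
Mutations(Gamma) = ['C758Y', 'H52I', 'S891E']
Intersection: ['H52I', 'H804G', 'Q264C', 'S891E', 'T890L'] ∩ ['C758Y', 'H52I', 'S891E'] = ['H52I', 'S891E']

Answer: H52I,S891E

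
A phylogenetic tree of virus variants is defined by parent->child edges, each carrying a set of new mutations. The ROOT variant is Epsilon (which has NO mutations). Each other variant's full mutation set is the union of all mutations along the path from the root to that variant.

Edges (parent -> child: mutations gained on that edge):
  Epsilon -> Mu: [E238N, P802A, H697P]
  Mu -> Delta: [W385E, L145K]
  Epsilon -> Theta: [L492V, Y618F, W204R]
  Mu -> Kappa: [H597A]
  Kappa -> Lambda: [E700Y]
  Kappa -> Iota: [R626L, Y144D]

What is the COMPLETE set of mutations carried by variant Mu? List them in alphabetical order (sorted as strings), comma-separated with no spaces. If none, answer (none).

At Epsilon: gained [] -> total []
At Mu: gained ['E238N', 'P802A', 'H697P'] -> total ['E238N', 'H697P', 'P802A']

Answer: E238N,H697P,P802A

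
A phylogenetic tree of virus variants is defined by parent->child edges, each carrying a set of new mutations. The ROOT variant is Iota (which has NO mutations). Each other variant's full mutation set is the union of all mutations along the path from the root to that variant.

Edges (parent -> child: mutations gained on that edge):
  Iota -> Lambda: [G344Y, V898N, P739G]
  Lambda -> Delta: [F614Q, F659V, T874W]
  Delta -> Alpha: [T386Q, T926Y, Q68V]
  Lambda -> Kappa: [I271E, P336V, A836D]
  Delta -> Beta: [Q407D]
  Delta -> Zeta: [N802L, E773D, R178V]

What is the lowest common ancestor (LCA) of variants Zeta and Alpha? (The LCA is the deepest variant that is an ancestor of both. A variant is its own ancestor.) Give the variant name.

Path from root to Zeta: Iota -> Lambda -> Delta -> Zeta
  ancestors of Zeta: {Iota, Lambda, Delta, Zeta}
Path from root to Alpha: Iota -> Lambda -> Delta -> Alpha
  ancestors of Alpha: {Iota, Lambda, Delta, Alpha}
Common ancestors: {Iota, Lambda, Delta}
Walk up from Alpha: Alpha (not in ancestors of Zeta), Delta (in ancestors of Zeta), Lambda (in ancestors of Zeta), Iota (in ancestors of Zeta)
Deepest common ancestor (LCA) = Delta

Answer: Delta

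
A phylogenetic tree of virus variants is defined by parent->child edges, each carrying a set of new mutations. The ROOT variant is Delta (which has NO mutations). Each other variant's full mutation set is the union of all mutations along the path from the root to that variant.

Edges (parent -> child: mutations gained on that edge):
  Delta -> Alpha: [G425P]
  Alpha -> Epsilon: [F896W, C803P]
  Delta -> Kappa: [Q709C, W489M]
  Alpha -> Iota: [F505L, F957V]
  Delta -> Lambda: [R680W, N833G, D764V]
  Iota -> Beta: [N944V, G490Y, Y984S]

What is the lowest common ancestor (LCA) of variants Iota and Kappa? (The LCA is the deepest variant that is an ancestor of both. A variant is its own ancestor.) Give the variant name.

Answer: Delta

Derivation:
Path from root to Iota: Delta -> Alpha -> Iota
  ancestors of Iota: {Delta, Alpha, Iota}
Path from root to Kappa: Delta -> Kappa
  ancestors of Kappa: {Delta, Kappa}
Common ancestors: {Delta}
Walk up from Kappa: Kappa (not in ancestors of Iota), Delta (in ancestors of Iota)
Deepest common ancestor (LCA) = Delta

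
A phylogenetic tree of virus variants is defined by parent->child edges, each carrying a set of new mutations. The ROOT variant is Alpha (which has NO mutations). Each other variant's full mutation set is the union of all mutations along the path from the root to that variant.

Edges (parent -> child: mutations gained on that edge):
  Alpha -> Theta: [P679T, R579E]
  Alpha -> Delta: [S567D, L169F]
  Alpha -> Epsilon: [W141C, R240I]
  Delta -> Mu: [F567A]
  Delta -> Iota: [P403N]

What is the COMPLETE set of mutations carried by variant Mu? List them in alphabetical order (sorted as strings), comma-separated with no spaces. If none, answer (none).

At Alpha: gained [] -> total []
At Delta: gained ['S567D', 'L169F'] -> total ['L169F', 'S567D']
At Mu: gained ['F567A'] -> total ['F567A', 'L169F', 'S567D']

Answer: F567A,L169F,S567D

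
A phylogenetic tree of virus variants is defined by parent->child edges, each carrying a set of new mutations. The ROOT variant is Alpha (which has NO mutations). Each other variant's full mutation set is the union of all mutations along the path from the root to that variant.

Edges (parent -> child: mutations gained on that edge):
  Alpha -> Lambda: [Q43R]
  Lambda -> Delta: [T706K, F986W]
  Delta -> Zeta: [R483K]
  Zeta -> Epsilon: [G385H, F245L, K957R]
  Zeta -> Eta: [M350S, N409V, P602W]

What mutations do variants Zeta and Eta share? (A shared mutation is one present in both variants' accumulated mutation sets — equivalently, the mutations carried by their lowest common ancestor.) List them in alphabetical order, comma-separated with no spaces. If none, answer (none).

Accumulating mutations along path to Zeta:
  At Alpha: gained [] -> total []
  At Lambda: gained ['Q43R'] -> total ['Q43R']
  At Delta: gained ['T706K', 'F986W'] -> total ['F986W', 'Q43R', 'T706K']
  At Zeta: gained ['R483K'] -> total ['F986W', 'Q43R', 'R483K', 'T706K']
Mutations(Zeta) = ['F986W', 'Q43R', 'R483K', 'T706K']
Accumulating mutations along path to Eta:
  At Alpha: gained [] -> total []
  At Lambda: gained ['Q43R'] -> total ['Q43R']
  At Delta: gained ['T706K', 'F986W'] -> total ['F986W', 'Q43R', 'T706K']
  At Zeta: gained ['R483K'] -> total ['F986W', 'Q43R', 'R483K', 'T706K']
  At Eta: gained ['M350S', 'N409V', 'P602W'] -> total ['F986W', 'M350S', 'N409V', 'P602W', 'Q43R', 'R483K', 'T706K']
Mutations(Eta) = ['F986W', 'M350S', 'N409V', 'P602W', 'Q43R', 'R483K', 'T706K']
Intersection: ['F986W', 'Q43R', 'R483K', 'T706K'] ∩ ['F986W', 'M350S', 'N409V', 'P602W', 'Q43R', 'R483K', 'T706K'] = ['F986W', 'Q43R', 'R483K', 'T706K']

Answer: F986W,Q43R,R483K,T706K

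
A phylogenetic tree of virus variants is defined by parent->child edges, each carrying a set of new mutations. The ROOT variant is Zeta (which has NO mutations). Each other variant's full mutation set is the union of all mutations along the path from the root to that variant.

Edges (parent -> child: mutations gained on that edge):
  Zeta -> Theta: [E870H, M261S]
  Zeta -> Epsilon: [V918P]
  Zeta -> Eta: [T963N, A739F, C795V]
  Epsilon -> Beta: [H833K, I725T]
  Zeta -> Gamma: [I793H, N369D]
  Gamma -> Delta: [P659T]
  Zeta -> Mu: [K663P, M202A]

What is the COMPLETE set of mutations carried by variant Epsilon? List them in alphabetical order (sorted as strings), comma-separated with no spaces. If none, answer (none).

Answer: V918P

Derivation:
At Zeta: gained [] -> total []
At Epsilon: gained ['V918P'] -> total ['V918P']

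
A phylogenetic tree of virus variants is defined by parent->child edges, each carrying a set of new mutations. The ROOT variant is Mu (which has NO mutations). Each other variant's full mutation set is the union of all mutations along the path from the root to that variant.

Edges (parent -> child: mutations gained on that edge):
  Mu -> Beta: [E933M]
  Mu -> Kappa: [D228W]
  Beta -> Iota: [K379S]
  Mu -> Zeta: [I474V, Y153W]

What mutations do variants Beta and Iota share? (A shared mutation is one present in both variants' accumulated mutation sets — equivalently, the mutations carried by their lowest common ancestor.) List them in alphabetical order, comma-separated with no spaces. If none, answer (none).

Answer: E933M

Derivation:
Accumulating mutations along path to Beta:
  At Mu: gained [] -> total []
  At Beta: gained ['E933M'] -> total ['E933M']
Mutations(Beta) = ['E933M']
Accumulating mutations along path to Iota:
  At Mu: gained [] -> total []
  At Beta: gained ['E933M'] -> total ['E933M']
  At Iota: gained ['K379S'] -> total ['E933M', 'K379S']
Mutations(Iota) = ['E933M', 'K379S']
Intersection: ['E933M'] ∩ ['E933M', 'K379S'] = ['E933M']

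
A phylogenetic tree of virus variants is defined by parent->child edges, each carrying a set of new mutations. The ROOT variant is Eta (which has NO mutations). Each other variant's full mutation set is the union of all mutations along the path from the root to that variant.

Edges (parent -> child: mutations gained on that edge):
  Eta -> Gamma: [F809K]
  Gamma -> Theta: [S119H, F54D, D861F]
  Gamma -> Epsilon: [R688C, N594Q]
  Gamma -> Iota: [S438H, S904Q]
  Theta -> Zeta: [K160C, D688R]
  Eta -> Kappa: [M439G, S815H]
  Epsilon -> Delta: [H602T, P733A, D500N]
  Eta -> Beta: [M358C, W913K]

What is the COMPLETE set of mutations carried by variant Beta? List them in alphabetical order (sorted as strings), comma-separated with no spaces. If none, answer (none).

At Eta: gained [] -> total []
At Beta: gained ['M358C', 'W913K'] -> total ['M358C', 'W913K']

Answer: M358C,W913K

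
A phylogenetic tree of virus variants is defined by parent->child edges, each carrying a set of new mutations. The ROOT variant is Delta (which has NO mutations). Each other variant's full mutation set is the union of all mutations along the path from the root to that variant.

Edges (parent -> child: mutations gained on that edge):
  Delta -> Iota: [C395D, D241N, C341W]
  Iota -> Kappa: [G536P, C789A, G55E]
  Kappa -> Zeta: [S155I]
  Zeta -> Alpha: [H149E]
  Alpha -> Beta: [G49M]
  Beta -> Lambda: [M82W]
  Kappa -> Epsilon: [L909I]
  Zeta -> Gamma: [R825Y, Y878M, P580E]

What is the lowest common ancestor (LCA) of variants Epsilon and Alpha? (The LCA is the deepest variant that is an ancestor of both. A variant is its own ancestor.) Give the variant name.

Answer: Kappa

Derivation:
Path from root to Epsilon: Delta -> Iota -> Kappa -> Epsilon
  ancestors of Epsilon: {Delta, Iota, Kappa, Epsilon}
Path from root to Alpha: Delta -> Iota -> Kappa -> Zeta -> Alpha
  ancestors of Alpha: {Delta, Iota, Kappa, Zeta, Alpha}
Common ancestors: {Delta, Iota, Kappa}
Walk up from Alpha: Alpha (not in ancestors of Epsilon), Zeta (not in ancestors of Epsilon), Kappa (in ancestors of Epsilon), Iota (in ancestors of Epsilon), Delta (in ancestors of Epsilon)
Deepest common ancestor (LCA) = Kappa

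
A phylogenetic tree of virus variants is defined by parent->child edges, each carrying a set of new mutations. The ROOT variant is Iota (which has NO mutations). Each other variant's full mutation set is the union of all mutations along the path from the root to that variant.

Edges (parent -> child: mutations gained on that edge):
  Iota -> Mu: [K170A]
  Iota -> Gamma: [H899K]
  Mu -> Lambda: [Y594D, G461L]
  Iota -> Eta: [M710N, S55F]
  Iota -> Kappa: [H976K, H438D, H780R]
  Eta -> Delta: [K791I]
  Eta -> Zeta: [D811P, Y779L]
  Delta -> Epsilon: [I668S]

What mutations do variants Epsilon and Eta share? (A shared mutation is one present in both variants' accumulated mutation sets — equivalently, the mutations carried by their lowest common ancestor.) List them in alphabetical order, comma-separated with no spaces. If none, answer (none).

Accumulating mutations along path to Epsilon:
  At Iota: gained [] -> total []
  At Eta: gained ['M710N', 'S55F'] -> total ['M710N', 'S55F']
  At Delta: gained ['K791I'] -> total ['K791I', 'M710N', 'S55F']
  At Epsilon: gained ['I668S'] -> total ['I668S', 'K791I', 'M710N', 'S55F']
Mutations(Epsilon) = ['I668S', 'K791I', 'M710N', 'S55F']
Accumulating mutations along path to Eta:
  At Iota: gained [] -> total []
  At Eta: gained ['M710N', 'S55F'] -> total ['M710N', 'S55F']
Mutations(Eta) = ['M710N', 'S55F']
Intersection: ['I668S', 'K791I', 'M710N', 'S55F'] ∩ ['M710N', 'S55F'] = ['M710N', 'S55F']

Answer: M710N,S55F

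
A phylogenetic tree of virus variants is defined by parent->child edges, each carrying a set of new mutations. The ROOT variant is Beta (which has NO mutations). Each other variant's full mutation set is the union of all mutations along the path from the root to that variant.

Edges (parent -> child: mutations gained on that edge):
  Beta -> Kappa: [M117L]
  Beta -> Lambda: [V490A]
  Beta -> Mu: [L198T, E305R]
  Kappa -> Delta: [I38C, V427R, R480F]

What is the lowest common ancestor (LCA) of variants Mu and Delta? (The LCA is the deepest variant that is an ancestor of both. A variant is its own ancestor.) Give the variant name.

Answer: Beta

Derivation:
Path from root to Mu: Beta -> Mu
  ancestors of Mu: {Beta, Mu}
Path from root to Delta: Beta -> Kappa -> Delta
  ancestors of Delta: {Beta, Kappa, Delta}
Common ancestors: {Beta}
Walk up from Delta: Delta (not in ancestors of Mu), Kappa (not in ancestors of Mu), Beta (in ancestors of Mu)
Deepest common ancestor (LCA) = Beta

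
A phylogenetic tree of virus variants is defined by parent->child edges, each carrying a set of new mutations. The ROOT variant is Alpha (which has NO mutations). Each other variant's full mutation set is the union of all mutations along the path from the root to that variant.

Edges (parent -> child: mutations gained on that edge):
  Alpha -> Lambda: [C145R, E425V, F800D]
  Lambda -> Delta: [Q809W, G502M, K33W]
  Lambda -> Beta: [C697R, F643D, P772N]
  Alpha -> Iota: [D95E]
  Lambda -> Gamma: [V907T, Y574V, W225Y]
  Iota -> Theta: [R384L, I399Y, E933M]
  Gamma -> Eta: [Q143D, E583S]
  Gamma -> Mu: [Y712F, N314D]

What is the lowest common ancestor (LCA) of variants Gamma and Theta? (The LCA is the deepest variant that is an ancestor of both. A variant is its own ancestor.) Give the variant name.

Answer: Alpha

Derivation:
Path from root to Gamma: Alpha -> Lambda -> Gamma
  ancestors of Gamma: {Alpha, Lambda, Gamma}
Path from root to Theta: Alpha -> Iota -> Theta
  ancestors of Theta: {Alpha, Iota, Theta}
Common ancestors: {Alpha}
Walk up from Theta: Theta (not in ancestors of Gamma), Iota (not in ancestors of Gamma), Alpha (in ancestors of Gamma)
Deepest common ancestor (LCA) = Alpha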